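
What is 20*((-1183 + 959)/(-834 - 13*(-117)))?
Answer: -4480/687 ≈ -6.5211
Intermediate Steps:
20*((-1183 + 959)/(-834 - 13*(-117))) = 20*(-224/(-834 + 1521)) = 20*(-224/687) = -4480/687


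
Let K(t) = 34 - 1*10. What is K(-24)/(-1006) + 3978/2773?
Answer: 1967658/1394819 ≈ 1.4107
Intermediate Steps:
K(t) = 24 (K(t) = 34 - 10 = 24)
K(-24)/(-1006) + 3978/2773 = 24/(-1006) + 3978/2773 = 24*(-1/1006) + 3978*(1/2773) = -12/503 + 3978/2773 = 1967658/1394819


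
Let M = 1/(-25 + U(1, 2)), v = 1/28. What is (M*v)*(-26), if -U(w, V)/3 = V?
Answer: 13/434 ≈ 0.029954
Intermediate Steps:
U(w, V) = -3*V
v = 1/28 ≈ 0.035714
M = -1/31 (M = 1/(-25 - 3*2) = 1/(-25 - 6) = 1/(-31) = -1/31 ≈ -0.032258)
(M*v)*(-26) = -1/31*1/28*(-26) = -1/868*(-26) = 13/434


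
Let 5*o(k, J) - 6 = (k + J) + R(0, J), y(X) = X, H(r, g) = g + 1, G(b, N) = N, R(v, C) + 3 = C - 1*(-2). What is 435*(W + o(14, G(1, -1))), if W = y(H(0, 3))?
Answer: 3219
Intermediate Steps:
R(v, C) = -1 + C (R(v, C) = -3 + (C - 1*(-2)) = -3 + (C + 2) = -3 + (2 + C) = -1 + C)
H(r, g) = 1 + g
W = 4 (W = 1 + 3 = 4)
o(k, J) = 1 + k/5 + 2*J/5 (o(k, J) = 6/5 + ((k + J) + (-1 + J))/5 = 6/5 + ((J + k) + (-1 + J))/5 = 6/5 + (-1 + k + 2*J)/5 = 6/5 + (-⅕ + k/5 + 2*J/5) = 1 + k/5 + 2*J/5)
435*(W + o(14, G(1, -1))) = 435*(4 + (1 + (⅕)*14 + (⅖)*(-1))) = 435*(4 + (1 + 14/5 - ⅖)) = 435*(4 + 17/5) = 435*(37/5) = 3219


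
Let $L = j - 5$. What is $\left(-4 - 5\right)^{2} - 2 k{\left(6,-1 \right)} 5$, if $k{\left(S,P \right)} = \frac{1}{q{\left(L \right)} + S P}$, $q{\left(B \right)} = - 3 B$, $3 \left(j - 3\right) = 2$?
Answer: $405$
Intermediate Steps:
$j = \frac{11}{3}$ ($j = 3 + \frac{1}{3} \cdot 2 = 3 + \frac{2}{3} = \frac{11}{3} \approx 3.6667$)
$L = - \frac{4}{3}$ ($L = \frac{11}{3} - 5 = - \frac{4}{3} \approx -1.3333$)
$k{\left(S,P \right)} = \frac{1}{4 + P S}$ ($k{\left(S,P \right)} = \frac{1}{\left(-3\right) \left(- \frac{4}{3}\right) + S P} = \frac{1}{4 + P S}$)
$\left(-4 - 5\right)^{2} - 2 k{\left(6,-1 \right)} 5 = \left(-4 - 5\right)^{2} - \frac{2}{4 - 6} \cdot 5 = \left(-9\right)^{2} - \frac{2}{4 - 6} \cdot 5 = 81 - \frac{2}{-2} \cdot 5 = 81 \left(-2\right) \left(- \frac{1}{2}\right) 5 = 81 \cdot 1 \cdot 5 = 81 \cdot 5 = 405$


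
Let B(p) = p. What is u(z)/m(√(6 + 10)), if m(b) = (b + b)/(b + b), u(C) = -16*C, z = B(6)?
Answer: -96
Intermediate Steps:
z = 6
m(b) = 1 (m(b) = (2*b)/((2*b)) = (2*b)*(1/(2*b)) = 1)
u(z)/m(√(6 + 10)) = -16*6/1 = -96*1 = -96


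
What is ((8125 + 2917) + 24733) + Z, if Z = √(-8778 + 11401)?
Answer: 35775 + √2623 ≈ 35826.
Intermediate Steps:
Z = √2623 ≈ 51.215
((8125 + 2917) + 24733) + Z = ((8125 + 2917) + 24733) + √2623 = (11042 + 24733) + √2623 = 35775 + √2623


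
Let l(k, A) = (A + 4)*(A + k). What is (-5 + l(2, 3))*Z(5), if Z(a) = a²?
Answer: 750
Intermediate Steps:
l(k, A) = (4 + A)*(A + k)
(-5 + l(2, 3))*Z(5) = (-5 + (3² + 4*3 + 4*2 + 3*2))*5² = (-5 + (9 + 12 + 8 + 6))*25 = (-5 + 35)*25 = 30*25 = 750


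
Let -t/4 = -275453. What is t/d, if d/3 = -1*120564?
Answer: -275453/90423 ≈ -3.0463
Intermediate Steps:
t = 1101812 (t = -4*(-275453) = 1101812)
d = -361692 (d = 3*(-1*120564) = 3*(-120564) = -361692)
t/d = 1101812/(-361692) = 1101812*(-1/361692) = -275453/90423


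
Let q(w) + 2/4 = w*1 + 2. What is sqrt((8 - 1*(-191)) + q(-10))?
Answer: sqrt(762)/2 ≈ 13.802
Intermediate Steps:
q(w) = 3/2 + w (q(w) = -1/2 + (w*1 + 2) = -1/2 + (w + 2) = -1/2 + (2 + w) = 3/2 + w)
sqrt((8 - 1*(-191)) + q(-10)) = sqrt((8 - 1*(-191)) + (3/2 - 10)) = sqrt((8 + 191) - 17/2) = sqrt(199 - 17/2) = sqrt(381/2) = sqrt(762)/2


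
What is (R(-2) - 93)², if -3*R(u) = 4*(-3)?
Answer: 7921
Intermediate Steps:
R(u) = 4 (R(u) = -4*(-3)/3 = -⅓*(-12) = 4)
(R(-2) - 93)² = (4 - 93)² = (-89)² = 7921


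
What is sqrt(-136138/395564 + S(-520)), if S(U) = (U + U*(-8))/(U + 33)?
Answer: I*sqrt(72536163303930222)/96319834 ≈ 2.7962*I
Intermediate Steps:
S(U) = -7*U/(33 + U) (S(U) = (U - 8*U)/(33 + U) = (-7*U)/(33 + U) = -7*U/(33 + U))
sqrt(-136138/395564 + S(-520)) = sqrt(-136138/395564 - 7*(-520)/(33 - 520)) = sqrt(-136138*1/395564 - 7*(-520)/(-487)) = sqrt(-68069/197782 - 7*(-520)*(-1/487)) = sqrt(-68069/197782 - 3640/487) = sqrt(-753076083/96319834) = I*sqrt(72536163303930222)/96319834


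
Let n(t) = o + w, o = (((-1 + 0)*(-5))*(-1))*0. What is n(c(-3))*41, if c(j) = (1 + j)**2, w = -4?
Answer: -164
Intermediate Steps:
o = 0 (o = (-1*(-5)*(-1))*0 = (5*(-1))*0 = -5*0 = 0)
n(t) = -4 (n(t) = 0 - 4 = -4)
n(c(-3))*41 = -4*41 = -164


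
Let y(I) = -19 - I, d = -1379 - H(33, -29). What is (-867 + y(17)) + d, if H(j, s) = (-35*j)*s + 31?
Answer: -35808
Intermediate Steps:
H(j, s) = 31 - 35*j*s (H(j, s) = -35*j*s + 31 = 31 - 35*j*s)
d = -34905 (d = -1379 - (31 - 35*33*(-29)) = -1379 - (31 + 33495) = -1379 - 1*33526 = -1379 - 33526 = -34905)
(-867 + y(17)) + d = (-867 + (-19 - 1*17)) - 34905 = (-867 + (-19 - 17)) - 34905 = (-867 - 36) - 34905 = -903 - 34905 = -35808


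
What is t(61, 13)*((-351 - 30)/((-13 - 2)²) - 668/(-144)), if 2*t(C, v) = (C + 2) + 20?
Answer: 220033/1800 ≈ 122.24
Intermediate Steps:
t(C, v) = 11 + C/2 (t(C, v) = ((C + 2) + 20)/2 = ((2 + C) + 20)/2 = (22 + C)/2 = 11 + C/2)
t(61, 13)*((-351 - 30)/((-13 - 2)²) - 668/(-144)) = (11 + (½)*61)*((-351 - 30)/((-13 - 2)²) - 668/(-144)) = (11 + 61/2)*(-381/((-15)²) - 668*(-1/144)) = 83*(-381/225 + 167/36)/2 = 83*(-381*1/225 + 167/36)/2 = 83*(-127/75 + 167/36)/2 = (83/2)*(2651/900) = 220033/1800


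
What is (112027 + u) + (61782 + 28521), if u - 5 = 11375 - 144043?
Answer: 69667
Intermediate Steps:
u = -132663 (u = 5 + (11375 - 144043) = 5 - 132668 = -132663)
(112027 + u) + (61782 + 28521) = (112027 - 132663) + (61782 + 28521) = -20636 + 90303 = 69667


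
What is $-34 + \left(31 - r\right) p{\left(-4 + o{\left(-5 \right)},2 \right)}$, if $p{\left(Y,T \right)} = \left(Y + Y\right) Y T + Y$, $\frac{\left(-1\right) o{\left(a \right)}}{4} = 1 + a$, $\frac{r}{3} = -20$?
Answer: $53474$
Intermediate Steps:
$r = -60$ ($r = 3 \left(-20\right) = -60$)
$o{\left(a \right)} = -4 - 4 a$ ($o{\left(a \right)} = - 4 \left(1 + a\right) = -4 - 4 a$)
$p{\left(Y,T \right)} = Y + 2 T Y^{2}$ ($p{\left(Y,T \right)} = 2 Y Y T + Y = 2 Y^{2} T + Y = 2 T Y^{2} + Y = Y + 2 T Y^{2}$)
$-34 + \left(31 - r\right) p{\left(-4 + o{\left(-5 \right)},2 \right)} = -34 + \left(31 - -60\right) \left(-4 - -16\right) \left(1 + 2 \cdot 2 \left(-4 - -16\right)\right) = -34 + \left(31 + 60\right) \left(-4 + \left(-4 + 20\right)\right) \left(1 + 2 \cdot 2 \left(-4 + \left(-4 + 20\right)\right)\right) = -34 + 91 \left(-4 + 16\right) \left(1 + 2 \cdot 2 \left(-4 + 16\right)\right) = -34 + 91 \cdot 12 \left(1 + 2 \cdot 2 \cdot 12\right) = -34 + 91 \cdot 12 \left(1 + 48\right) = -34 + 91 \cdot 12 \cdot 49 = -34 + 91 \cdot 588 = -34 + 53508 = 53474$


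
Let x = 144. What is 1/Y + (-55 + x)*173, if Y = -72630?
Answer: 1118284109/72630 ≈ 15397.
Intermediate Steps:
1/Y + (-55 + x)*173 = 1/(-72630) + (-55 + 144)*173 = -1/72630 + 89*173 = -1/72630 + 15397 = 1118284109/72630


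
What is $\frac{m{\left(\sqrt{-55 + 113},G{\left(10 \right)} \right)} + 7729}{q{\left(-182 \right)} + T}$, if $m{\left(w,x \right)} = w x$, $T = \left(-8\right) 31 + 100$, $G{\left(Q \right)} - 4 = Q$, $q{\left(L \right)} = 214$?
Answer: $\frac{7729}{66} + \frac{7 \sqrt{58}}{33} \approx 118.72$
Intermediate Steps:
$G{\left(Q \right)} = 4 + Q$
$T = -148$ ($T = -248 + 100 = -148$)
$\frac{m{\left(\sqrt{-55 + 113},G{\left(10 \right)} \right)} + 7729}{q{\left(-182 \right)} + T} = \frac{\sqrt{-55 + 113} \left(4 + 10\right) + 7729}{214 - 148} = \frac{\sqrt{58} \cdot 14 + 7729}{66} = \left(14 \sqrt{58} + 7729\right) \frac{1}{66} = \left(7729 + 14 \sqrt{58}\right) \frac{1}{66} = \frac{7729}{66} + \frac{7 \sqrt{58}}{33}$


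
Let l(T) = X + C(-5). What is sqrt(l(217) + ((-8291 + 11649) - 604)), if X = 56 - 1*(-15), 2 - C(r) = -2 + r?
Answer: sqrt(2834) ≈ 53.235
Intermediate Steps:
C(r) = 4 - r (C(r) = 2 - (-2 + r) = 2 + (2 - r) = 4 - r)
X = 71 (X = 56 + 15 = 71)
l(T) = 80 (l(T) = 71 + (4 - 1*(-5)) = 71 + (4 + 5) = 71 + 9 = 80)
sqrt(l(217) + ((-8291 + 11649) - 604)) = sqrt(80 + ((-8291 + 11649) - 604)) = sqrt(80 + (3358 - 604)) = sqrt(80 + 2754) = sqrt(2834)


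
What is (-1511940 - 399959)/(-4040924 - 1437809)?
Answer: 1911899/5478733 ≈ 0.34897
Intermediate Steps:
(-1511940 - 399959)/(-4040924 - 1437809) = -1911899/(-5478733) = -1911899*(-1/5478733) = 1911899/5478733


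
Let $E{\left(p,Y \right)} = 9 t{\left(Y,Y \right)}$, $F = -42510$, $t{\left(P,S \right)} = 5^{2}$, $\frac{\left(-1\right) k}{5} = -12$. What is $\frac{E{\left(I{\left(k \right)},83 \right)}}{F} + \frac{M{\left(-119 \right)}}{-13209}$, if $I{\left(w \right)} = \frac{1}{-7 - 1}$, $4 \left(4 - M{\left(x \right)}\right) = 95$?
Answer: $- \frac{284327}{74868612} \approx -0.0037977$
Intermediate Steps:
$M{\left(x \right)} = - \frac{79}{4}$ ($M{\left(x \right)} = 4 - \frac{95}{4} = - \frac{79}{4}$)
$k = 60$ ($k = \left(-5\right) \left(-12\right) = 60$)
$t{\left(P,S \right)} = 25$
$I{\left(w \right)} = - \frac{1}{8}$ ($I{\left(w \right)} = \frac{1}{-8} = - \frac{1}{8}$)
$E{\left(p,Y \right)} = 225$ ($E{\left(p,Y \right)} = 9 \cdot 25 = 225$)
$\frac{E{\left(I{\left(k \right)},83 \right)}}{F} + \frac{M{\left(-119 \right)}}{-13209} = \frac{225}{-42510} - \frac{79}{4 \left(-13209\right)} = 225 \left(- \frac{1}{42510}\right) - - \frac{79}{52836} = - \frac{15}{2834} + \frac{79}{52836} = - \frac{284327}{74868612}$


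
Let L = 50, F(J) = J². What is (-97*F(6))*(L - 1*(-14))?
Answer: -223488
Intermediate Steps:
(-97*F(6))*(L - 1*(-14)) = (-97*6²)*(50 - 1*(-14)) = (-97*36)*(50 + 14) = -3492*64 = -223488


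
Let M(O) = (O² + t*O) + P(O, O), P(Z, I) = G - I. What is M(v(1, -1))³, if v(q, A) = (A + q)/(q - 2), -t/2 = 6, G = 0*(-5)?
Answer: 0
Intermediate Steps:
G = 0
t = -12 (t = -2*6 = -12)
v(q, A) = (A + q)/(-2 + q)
P(Z, I) = -I (P(Z, I) = 0 - I = -I)
M(O) = O² - 13*O (M(O) = (O² - 12*O) - O = O² - 13*O)
M(v(1, -1))³ = (((-1 + 1)/(-2 + 1))*(-13 + (-1 + 1)/(-2 + 1)))³ = ((0/(-1))*(-13 + 0/(-1)))³ = ((-1*0)*(-13 - 1*0))³ = (0*(-13 + 0))³ = (0*(-13))³ = 0³ = 0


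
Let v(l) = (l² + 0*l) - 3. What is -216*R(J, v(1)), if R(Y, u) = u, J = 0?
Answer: 432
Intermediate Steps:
v(l) = -3 + l² (v(l) = (l² + 0) - 3 = l² - 3 = -3 + l²)
-216*R(J, v(1)) = -216*(-3 + 1²) = -216*(-3 + 1) = -216*(-2) = 432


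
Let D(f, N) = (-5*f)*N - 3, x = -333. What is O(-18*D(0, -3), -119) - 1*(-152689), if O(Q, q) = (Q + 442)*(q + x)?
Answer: -71503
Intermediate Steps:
D(f, N) = -3 - 5*N*f (D(f, N) = -5*N*f - 3 = -3 - 5*N*f)
O(Q, q) = (-333 + q)*(442 + Q) (O(Q, q) = (Q + 442)*(q - 333) = (442 + Q)*(-333 + q) = (-333 + q)*(442 + Q))
O(-18*D(0, -3), -119) - 1*(-152689) = (-147186 - (-5994)*(-3 - 5*(-3)*0) + 442*(-119) - 18*(-3 - 5*(-3)*0)*(-119)) - 1*(-152689) = (-147186 - (-5994)*(-3 + 0) - 52598 - 18*(-3 + 0)*(-119)) + 152689 = (-147186 - (-5994)*(-3) - 52598 - 18*(-3)*(-119)) + 152689 = (-147186 - 333*54 - 52598 + 54*(-119)) + 152689 = (-147186 - 17982 - 52598 - 6426) + 152689 = -224192 + 152689 = -71503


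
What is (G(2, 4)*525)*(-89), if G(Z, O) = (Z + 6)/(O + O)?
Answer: -46725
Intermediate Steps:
G(Z, O) = (6 + Z)/(2*O) (G(Z, O) = (6 + Z)/((2*O)) = (6 + Z)*(1/(2*O)) = (6 + Z)/(2*O))
(G(2, 4)*525)*(-89) = (((1/2)*(6 + 2)/4)*525)*(-89) = (((1/2)*(1/4)*8)*525)*(-89) = (1*525)*(-89) = 525*(-89) = -46725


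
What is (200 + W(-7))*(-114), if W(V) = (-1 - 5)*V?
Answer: -27588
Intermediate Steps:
W(V) = -6*V
(200 + W(-7))*(-114) = (200 - 6*(-7))*(-114) = (200 + 42)*(-114) = 242*(-114) = -27588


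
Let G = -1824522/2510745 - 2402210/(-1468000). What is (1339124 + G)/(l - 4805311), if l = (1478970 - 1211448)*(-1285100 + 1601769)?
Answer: 32904742130748603/2081506738510323930800 ≈ 1.5808e-5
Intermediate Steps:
l = 84715924218 (l = 267522*316669 = 84715924218)
G = 22352923003/24571824400 (G = -1824522*1/2510745 - 2402210*(-1/1468000) = -608174/836915 + 240221/146800 = 22352923003/24571824400 ≈ 0.90970)
(1339124 + G)/(l - 4805311) = (1339124 + 22352923003/24571824400)/(84715924218 - 4805311) = (32904742130748603/24571824400)/84711118907 = (32904742130748603/24571824400)*(1/84711118907) = 32904742130748603/2081506738510323930800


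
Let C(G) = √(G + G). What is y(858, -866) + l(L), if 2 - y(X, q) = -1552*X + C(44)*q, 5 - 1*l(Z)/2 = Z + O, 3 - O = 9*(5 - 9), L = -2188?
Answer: 1335926 + 1732*√22 ≈ 1.3441e+6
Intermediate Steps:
C(G) = √2*√G (C(G) = √(2*G) = √2*√G)
O = 39 (O = 3 - 9*(5 - 9) = 3 - 9*(-4) = 3 - 1*(-36) = 3 + 36 = 39)
l(Z) = -68 - 2*Z (l(Z) = 10 - 2*(Z + 39) = 10 - 2*(39 + Z) = 10 + (-78 - 2*Z) = -68 - 2*Z)
y(X, q) = 2 + 1552*X - 2*q*√22 (y(X, q) = 2 - (-1552*X + (√2*√44)*q) = 2 - (-1552*X + (√2*(2*√11))*q) = 2 - (-1552*X + (2*√22)*q) = 2 - (-1552*X + 2*q*√22) = 2 + (1552*X - 2*q*√22) = 2 + 1552*X - 2*q*√22)
y(858, -866) + l(L) = (2 + 1552*858 - 2*(-866)*√22) + (-68 - 2*(-2188)) = (2 + 1331616 + 1732*√22) + (-68 + 4376) = (1331618 + 1732*√22) + 4308 = 1335926 + 1732*√22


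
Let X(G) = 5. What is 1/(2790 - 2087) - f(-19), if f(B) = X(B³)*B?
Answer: 66786/703 ≈ 95.001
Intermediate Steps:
f(B) = 5*B
1/(2790 - 2087) - f(-19) = 1/(2790 - 2087) - 5*(-19) = 1/703 - 1*(-95) = 1/703 + 95 = 66786/703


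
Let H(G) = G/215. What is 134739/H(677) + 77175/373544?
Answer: 10821205425915/252889288 ≈ 42790.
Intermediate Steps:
H(G) = G/215 (H(G) = G*(1/215) = G/215)
134739/H(677) + 77175/373544 = 134739/(((1/215)*677)) + 77175/373544 = 134739/(677/215) + 77175*(1/373544) = 134739*(215/677) + 77175/373544 = 28968885/677 + 77175/373544 = 10821205425915/252889288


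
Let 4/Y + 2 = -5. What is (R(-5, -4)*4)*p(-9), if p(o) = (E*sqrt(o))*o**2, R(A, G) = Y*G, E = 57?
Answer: 886464*I/7 ≈ 1.2664e+5*I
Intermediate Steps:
Y = -4/7 (Y = 4/(-2 - 5) = 4/(-7) = 4*(-1/7) = -4/7 ≈ -0.57143)
R(A, G) = -4*G/7
p(o) = 57*o**(5/2) (p(o) = (57*sqrt(o))*o**2 = 57*o**(5/2))
(R(-5, -4)*4)*p(-9) = (-4/7*(-4)*4)*(57*(-9)**(5/2)) = ((16/7)*4)*(57*(243*I)) = 64*(13851*I)/7 = 886464*I/7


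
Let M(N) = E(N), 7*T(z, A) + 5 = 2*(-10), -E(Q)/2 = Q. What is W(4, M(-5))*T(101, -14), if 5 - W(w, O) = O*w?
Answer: 125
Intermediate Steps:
E(Q) = -2*Q
T(z, A) = -25/7 (T(z, A) = -5/7 + (2*(-10))/7 = -5/7 + (⅐)*(-20) = -5/7 - 20/7 = -25/7)
M(N) = -2*N
W(w, O) = 5 - O*w
W(4, M(-5))*T(101, -14) = (5 - 1*(-2*(-5))*4)*(-25/7) = (5 - 1*10*4)*(-25/7) = (5 - 40)*(-25/7) = -35*(-25/7) = 125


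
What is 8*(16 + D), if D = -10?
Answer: 48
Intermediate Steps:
8*(16 + D) = 8*(16 - 10) = 8*6 = 48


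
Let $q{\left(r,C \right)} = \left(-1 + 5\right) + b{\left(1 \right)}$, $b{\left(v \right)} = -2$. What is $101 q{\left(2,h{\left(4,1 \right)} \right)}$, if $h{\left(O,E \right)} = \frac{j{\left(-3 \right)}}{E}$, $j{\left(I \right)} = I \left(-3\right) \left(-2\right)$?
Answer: $202$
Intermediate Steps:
$j{\left(I \right)} = 6 I$ ($j{\left(I \right)} = - 3 I \left(-2\right) = 6 I$)
$h{\left(O,E \right)} = - \frac{18}{E}$ ($h{\left(O,E \right)} = \frac{6 \left(-3\right)}{E} = - \frac{18}{E}$)
$q{\left(r,C \right)} = 2$ ($q{\left(r,C \right)} = \left(-1 + 5\right) - 2 = 4 - 2 = 2$)
$101 q{\left(2,h{\left(4,1 \right)} \right)} = 101 \cdot 2 = 202$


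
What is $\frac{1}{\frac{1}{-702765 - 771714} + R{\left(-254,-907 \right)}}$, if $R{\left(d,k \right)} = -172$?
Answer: $- \frac{1474479}{253610389} \approx -0.005814$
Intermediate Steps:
$\frac{1}{\frac{1}{-702765 - 771714} + R{\left(-254,-907 \right)}} = \frac{1}{\frac{1}{-702765 - 771714} - 172} = \frac{1}{\frac{1}{-1474479} - 172} = \frac{1}{- \frac{1}{1474479} - 172} = \frac{1}{- \frac{253610389}{1474479}} = - \frac{1474479}{253610389}$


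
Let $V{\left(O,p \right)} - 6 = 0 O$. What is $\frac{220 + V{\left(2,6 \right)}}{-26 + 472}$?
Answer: $\frac{113}{223} \approx 0.50673$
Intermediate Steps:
$V{\left(O,p \right)} = 6$ ($V{\left(O,p \right)} = 6 + 0 O = 6 + 0 = 6$)
$\frac{220 + V{\left(2,6 \right)}}{-26 + 472} = \frac{220 + 6}{-26 + 472} = \frac{226}{446} = 226 \cdot \frac{1}{446} = \frac{113}{223}$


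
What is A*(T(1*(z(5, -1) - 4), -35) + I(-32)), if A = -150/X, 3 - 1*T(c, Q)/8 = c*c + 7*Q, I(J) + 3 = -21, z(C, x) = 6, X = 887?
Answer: -289200/887 ≈ -326.04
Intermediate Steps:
I(J) = -24 (I(J) = -3 - 21 = -24)
T(c, Q) = 24 - 56*Q - 8*c**2 (T(c, Q) = 24 - 8*(c*c + 7*Q) = 24 - 8*(c**2 + 7*Q) = 24 + (-56*Q - 8*c**2) = 24 - 56*Q - 8*c**2)
A = -150/887 ≈ -0.16911
A*(T(1*(z(5, -1) - 4), -35) + I(-32)) = -150*((24 - 56*(-35) - 8*(6 - 4)**2) - 24)/887 = -150*((24 + 1960 - 8*(1*2)**2) - 24)/887 = -150*((24 + 1960 - 8*2**2) - 24)/887 = -150*((24 + 1960 - 8*4) - 24)/887 = -150*((24 + 1960 - 32) - 24)/887 = -150*(1952 - 24)/887 = -150/887*1928 = -289200/887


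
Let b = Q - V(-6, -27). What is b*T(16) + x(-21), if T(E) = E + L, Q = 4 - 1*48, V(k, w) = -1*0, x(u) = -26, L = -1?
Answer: -686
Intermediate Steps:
V(k, w) = 0
Q = -44 (Q = 4 - 48 = -44)
T(E) = -1 + E (T(E) = E - 1 = -1 + E)
b = -44 (b = -44 - 1*0 = -44 + 0 = -44)
b*T(16) + x(-21) = -44*(-1 + 16) - 26 = -44*15 - 26 = -660 - 26 = -686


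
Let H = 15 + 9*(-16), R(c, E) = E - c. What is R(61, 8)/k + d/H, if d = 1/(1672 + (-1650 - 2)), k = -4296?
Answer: 3679/307880 ≈ 0.011949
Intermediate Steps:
H = -129 (H = 15 - 144 = -129)
d = 1/20 (d = 1/(1672 - 1652) = 1/20 ≈ 0.050000)
R(61, 8)/k + d/H = (8 - 1*61)/(-4296) + (1/20)/(-129) = (8 - 61)*(-1/4296) + (1/20)*(-1/129) = -53*(-1/4296) - 1/2580 = 53/4296 - 1/2580 = 3679/307880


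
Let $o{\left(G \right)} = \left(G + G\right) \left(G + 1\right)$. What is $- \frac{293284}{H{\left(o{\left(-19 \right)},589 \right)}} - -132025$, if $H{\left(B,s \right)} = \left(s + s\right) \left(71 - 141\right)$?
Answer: $\frac{143250984}{1085} \approx 1.3203 \cdot 10^{5}$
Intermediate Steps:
$o{\left(G \right)} = 2 G \left(1 + G\right)$
$H{\left(B,s \right)} = - 140 s$ ($H{\left(B,s \right)} = 2 s \left(-70\right) = - 140 s$)
$- \frac{293284}{H{\left(o{\left(-19 \right)},589 \right)}} - -132025 = - \frac{293284}{\left(-140\right) 589} - -132025 = - \frac{293284}{-82460} + 132025 = \left(-293284\right) \left(- \frac{1}{82460}\right) + 132025 = \frac{3859}{1085} + 132025 = \frac{143250984}{1085}$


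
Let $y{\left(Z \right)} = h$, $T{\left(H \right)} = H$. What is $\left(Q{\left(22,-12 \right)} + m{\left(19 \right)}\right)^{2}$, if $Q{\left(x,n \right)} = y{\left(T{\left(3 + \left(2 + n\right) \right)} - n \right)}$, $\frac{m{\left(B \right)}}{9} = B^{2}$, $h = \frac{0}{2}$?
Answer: $10556001$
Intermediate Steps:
$h = 0$ ($h = 0 \cdot \frac{1}{2} = 0$)
$m{\left(B \right)} = 9 B^{2}$
$y{\left(Z \right)} = 0$
$Q{\left(x,n \right)} = 0$
$\left(Q{\left(22,-12 \right)} + m{\left(19 \right)}\right)^{2} = \left(0 + 9 \cdot 19^{2}\right)^{2} = \left(0 + 9 \cdot 361\right)^{2} = \left(0 + 3249\right)^{2} = 3249^{2} = 10556001$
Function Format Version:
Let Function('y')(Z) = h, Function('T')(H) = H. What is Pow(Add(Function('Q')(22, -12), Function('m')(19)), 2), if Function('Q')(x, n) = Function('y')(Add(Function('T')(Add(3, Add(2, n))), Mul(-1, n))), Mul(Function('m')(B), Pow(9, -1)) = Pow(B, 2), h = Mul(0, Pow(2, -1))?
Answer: 10556001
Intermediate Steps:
h = 0 (h = Mul(0, Rational(1, 2)) = 0)
Function('m')(B) = Mul(9, Pow(B, 2))
Function('y')(Z) = 0
Function('Q')(x, n) = 0
Pow(Add(Function('Q')(22, -12), Function('m')(19)), 2) = Pow(Add(0, Mul(9, Pow(19, 2))), 2) = Pow(Add(0, Mul(9, 361)), 2) = Pow(Add(0, 3249), 2) = Pow(3249, 2) = 10556001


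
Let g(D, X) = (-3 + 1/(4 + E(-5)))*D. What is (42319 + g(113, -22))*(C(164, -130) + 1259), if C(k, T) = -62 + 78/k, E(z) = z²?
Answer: 119553217869/2378 ≈ 5.0275e+7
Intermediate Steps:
g(D, X) = -86*D/29 (g(D, X) = (-3 + 1/(4 + (-5)²))*D = (-3 + 1/(4 + 25))*D = (-3 + 1/29)*D = -86*D/29)
(42319 + g(113, -22))*(C(164, -130) + 1259) = (42319 - 86/29*113)*((-62 + 78/164) + 1259) = (42319 - 9718/29)*((-62 + 78*(1/164)) + 1259) = 1217533*((-62 + 39/82) + 1259)/29 = 1217533*(-5045/82 + 1259)/29 = (1217533/29)*(98193/82) = 119553217869/2378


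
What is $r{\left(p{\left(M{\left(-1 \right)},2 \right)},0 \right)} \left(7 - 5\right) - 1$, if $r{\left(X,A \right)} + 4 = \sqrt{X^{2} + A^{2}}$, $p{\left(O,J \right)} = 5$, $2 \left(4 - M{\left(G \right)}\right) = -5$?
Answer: $1$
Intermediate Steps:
$M{\left(G \right)} = \frac{13}{2}$ ($M{\left(G \right)} = 4 - - \frac{5}{2} = 4 + \frac{5}{2} = \frac{13}{2}$)
$r{\left(X,A \right)} = -4 + \sqrt{A^{2} + X^{2}}$ ($r{\left(X,A \right)} = -4 + \sqrt{X^{2} + A^{2}} = -4 + \sqrt{A^{2} + X^{2}}$)
$r{\left(p{\left(M{\left(-1 \right)},2 \right)},0 \right)} \left(7 - 5\right) - 1 = \left(-4 + \sqrt{0^{2} + 5^{2}}\right) \left(7 - 5\right) - 1 = \left(-4 + \sqrt{0 + 25}\right) \left(7 - 5\right) - 1 = \left(-4 + \sqrt{25}\right) 2 - 1 = \left(-4 + 5\right) 2 - 1 = 1 \cdot 2 - 1 = 2 - 1 = 1$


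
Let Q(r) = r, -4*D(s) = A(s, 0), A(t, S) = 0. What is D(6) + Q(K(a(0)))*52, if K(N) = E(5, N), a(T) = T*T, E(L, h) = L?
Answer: 260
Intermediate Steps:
a(T) = T²
K(N) = 5
D(s) = 0 (D(s) = -¼*0 = 0)
D(6) + Q(K(a(0)))*52 = 0 + 5*52 = 0 + 260 = 260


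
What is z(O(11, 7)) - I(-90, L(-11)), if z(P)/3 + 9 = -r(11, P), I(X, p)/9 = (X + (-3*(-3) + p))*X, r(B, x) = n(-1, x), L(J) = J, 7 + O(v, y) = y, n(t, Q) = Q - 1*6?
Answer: -74529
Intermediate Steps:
n(t, Q) = -6 + Q (n(t, Q) = Q - 6 = -6 + Q)
O(v, y) = -7 + y
r(B, x) = -6 + x
I(X, p) = 9*X*(9 + X + p) (I(X, p) = 9*((X + (-3*(-3) + p))*X) = 9*((X + (9 + p))*X) = 9*((9 + X + p)*X) = 9*(X*(9 + X + p)) = 9*X*(9 + X + p))
z(P) = -9 - 3*P (z(P) = -27 + 3*(-(-6 + P)) = -27 + 3*(6 - P) = -27 + (18 - 3*P) = -9 - 3*P)
z(O(11, 7)) - I(-90, L(-11)) = (-9 - 3*(-7 + 7)) - 9*(-90)*(9 - 90 - 11) = (-9 - 3*0) - 9*(-90)*(-92) = (-9 + 0) - 1*74520 = -9 - 74520 = -74529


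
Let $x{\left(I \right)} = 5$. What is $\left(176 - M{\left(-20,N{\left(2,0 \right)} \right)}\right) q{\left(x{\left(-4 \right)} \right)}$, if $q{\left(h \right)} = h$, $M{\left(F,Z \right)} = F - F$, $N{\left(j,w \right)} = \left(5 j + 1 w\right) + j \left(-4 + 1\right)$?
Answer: $880$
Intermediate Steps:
$N{\left(j,w \right)} = w + 2 j$ ($N{\left(j,w \right)} = \left(5 j + w\right) + j \left(-3\right) = \left(w + 5 j\right) - 3 j = w + 2 j$)
$M{\left(F,Z \right)} = 0$
$\left(176 - M{\left(-20,N{\left(2,0 \right)} \right)}\right) q{\left(x{\left(-4 \right)} \right)} = \left(176 - 0\right) 5 = \left(176 + 0\right) 5 = 176 \cdot 5 = 880$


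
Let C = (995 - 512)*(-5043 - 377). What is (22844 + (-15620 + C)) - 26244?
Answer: -2636880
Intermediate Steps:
C = -2617860 (C = 483*(-5420) = -2617860)
(22844 + (-15620 + C)) - 26244 = (22844 + (-15620 - 2617860)) - 26244 = (22844 - 2633480) - 26244 = -2610636 - 26244 = -2636880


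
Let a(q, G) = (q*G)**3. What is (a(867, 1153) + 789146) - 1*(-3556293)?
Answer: 998953365364836890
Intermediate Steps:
a(q, G) = G**3*q**3 (a(q, G) = (G*q)**3 = G**3*q**3)
(a(867, 1153) + 789146) - 1*(-3556293) = (1153**3*867**3 + 789146) - 1*(-3556293) = (1532808577*651714363 + 789146) + 3556293 = (998953365360491451 + 789146) + 3556293 = 998953365361280597 + 3556293 = 998953365364836890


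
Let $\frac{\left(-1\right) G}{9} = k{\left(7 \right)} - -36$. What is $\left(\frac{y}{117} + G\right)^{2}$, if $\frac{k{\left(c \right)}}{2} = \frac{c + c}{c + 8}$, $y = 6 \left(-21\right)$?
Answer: $\frac{493817284}{4225} \approx 1.1688 \cdot 10^{5}$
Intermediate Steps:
$y = -126$
$k{\left(c \right)} = \frac{4 c}{8 + c}$ ($k{\left(c \right)} = 2 \frac{c + c}{c + 8} = 2 \frac{2 c}{8 + c} = \frac{4 c}{8 + c}$)
$G = - \frac{1704}{5}$ ($G = - 9 \left(4 \cdot 7 \frac{1}{8 + 7} - -36\right) = - 9 \left(4 \cdot 7 \cdot \frac{1}{15} + 36\right) = - 9 \left(\frac{28}{15} + 36\right) = \left(-9\right) \frac{568}{15} = - \frac{1704}{5} \approx -340.8$)
$\left(\frac{y}{117} + G\right)^{2} = \left(- \frac{126}{117} - \frac{1704}{5}\right)^{2} = \left(\left(-126\right) \frac{1}{117} - \frac{1704}{5}\right)^{2} = \left(- \frac{14}{13} - \frac{1704}{5}\right)^{2} = \left(- \frac{22222}{65}\right)^{2} = \frac{493817284}{4225}$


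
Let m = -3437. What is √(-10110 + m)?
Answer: I*√13547 ≈ 116.39*I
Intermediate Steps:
√(-10110 + m) = √(-10110 - 3437) = √(-13547) = I*√13547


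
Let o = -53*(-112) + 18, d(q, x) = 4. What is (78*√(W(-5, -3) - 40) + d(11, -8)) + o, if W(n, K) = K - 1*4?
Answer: 5958 + 78*I*√47 ≈ 5958.0 + 534.74*I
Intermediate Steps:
W(n, K) = -4 + K (W(n, K) = K - 4 = -4 + K)
o = 5954 (o = 5936 + 18 = 5954)
(78*√(W(-5, -3) - 40) + d(11, -8)) + o = (78*√((-4 - 3) - 40) + 4) + 5954 = (78*√(-7 - 40) + 4) + 5954 = (78*√(-47) + 4) + 5954 = (78*(I*√47) + 4) + 5954 = (78*I*√47 + 4) + 5954 = (4 + 78*I*√47) + 5954 = 5958 + 78*I*√47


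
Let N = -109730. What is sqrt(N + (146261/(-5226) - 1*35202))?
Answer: I*sqrt(881936562)/78 ≈ 380.74*I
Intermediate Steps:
sqrt(N + (146261/(-5226) - 1*35202)) = sqrt(-109730 + (146261/(-5226) - 1*35202)) = sqrt(-109730 + (146261*(-1/5226) - 35202)) = sqrt(-109730 + (-2183/78 - 35202)) = sqrt(-109730 - 2747939/78) = sqrt(-11306879/78) = I*sqrt(881936562)/78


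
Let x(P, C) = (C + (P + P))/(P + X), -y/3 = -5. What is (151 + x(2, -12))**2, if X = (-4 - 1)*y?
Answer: 121682961/5329 ≈ 22834.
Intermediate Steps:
y = 15 (y = -3*(-5) = 15)
X = -75 (X = (-4 - 1)*15 = -5*15 = -75)
x(P, C) = (C + 2*P)/(-75 + P) (x(P, C) = (C + (P + P))/(P - 75) = (C + 2*P)/(-75 + P))
(151 + x(2, -12))**2 = (151 + (-12 + 2*2)/(-75 + 2))**2 = (151 + (-12 + 4)/(-73))**2 = (151 - 1/73*(-8))**2 = (151 + 8/73)**2 = (11031/73)**2 = 121682961/5329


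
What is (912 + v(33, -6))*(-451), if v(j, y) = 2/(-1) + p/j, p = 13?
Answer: -1231763/3 ≈ -4.1059e+5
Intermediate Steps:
v(j, y) = -2 + 13/j (v(j, y) = 2/(-1) + 13/j = 2*(-1) + 13/j = -2 + 13/j)
(912 + v(33, -6))*(-451) = (912 + (-2 + 13/33))*(-451) = (912 - 53/33)*(-451) = (30043/33)*(-451) = -1231763/3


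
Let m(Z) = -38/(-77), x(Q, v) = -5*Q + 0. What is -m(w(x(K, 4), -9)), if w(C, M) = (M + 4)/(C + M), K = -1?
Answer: -38/77 ≈ -0.49351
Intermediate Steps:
x(Q, v) = -5*Q
w(C, M) = (4 + M)/(C + M)
m(Z) = 38/77 (m(Z) = -38*(-1/77) = 38/77)
-m(w(x(K, 4), -9)) = -1*38/77 = -38/77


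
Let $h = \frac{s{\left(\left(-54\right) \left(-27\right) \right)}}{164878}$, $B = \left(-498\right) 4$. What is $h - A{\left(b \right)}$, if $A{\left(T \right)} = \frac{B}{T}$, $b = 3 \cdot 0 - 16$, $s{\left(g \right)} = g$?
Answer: $- \frac{20525853}{164878} \approx -124.49$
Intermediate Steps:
$b = -16$ ($b = 0 - 16 = -16$)
$B = -1992$
$A{\left(T \right)} = - \frac{1992}{T}$
$h = \frac{729}{82439}$ ($h = \frac{\left(-54\right) \left(-27\right)}{164878} = 1458 \cdot \frac{1}{164878} = \frac{729}{82439} \approx 0.0088429$)
$h - A{\left(b \right)} = \frac{729}{82439} - - \frac{1992}{-16} = \frac{729}{82439} - \left(-1992\right) \left(- \frac{1}{16}\right) = \frac{729}{82439} - \frac{249}{2} = - \frac{20525853}{164878}$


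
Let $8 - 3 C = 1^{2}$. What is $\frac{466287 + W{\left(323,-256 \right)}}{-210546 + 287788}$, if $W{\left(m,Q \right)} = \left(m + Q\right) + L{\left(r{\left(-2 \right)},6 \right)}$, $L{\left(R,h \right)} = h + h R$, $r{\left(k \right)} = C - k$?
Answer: $\frac{233193}{38621} \approx 6.038$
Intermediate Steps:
$C = \frac{7}{3}$ ($C = \frac{8}{3} - \frac{1^{2}}{3} = \frac{8}{3} - \frac{1}{3} = \frac{7}{3} \approx 2.3333$)
$r{\left(k \right)} = \frac{7}{3} - k$
$L{\left(R,h \right)} = h + R h$
$W{\left(m,Q \right)} = 32 + Q + m$ ($W{\left(m,Q \right)} = \left(m + Q\right) + 6 \left(1 + \left(\frac{7}{3} - -2\right)\right) = \left(Q + m\right) + 6 \left(1 + \left(\frac{7}{3} + 2\right)\right) = \left(Q + m\right) + 6 \left(1 + \frac{13}{3}\right) = \left(Q + m\right) + 6 \cdot \frac{16}{3} = \left(Q + m\right) + 32 = 32 + Q + m$)
$\frac{466287 + W{\left(323,-256 \right)}}{-210546 + 287788} = \frac{466287 + \left(32 - 256 + 323\right)}{-210546 + 287788} = \frac{466287 + 99}{77242} = 466386 \cdot \frac{1}{77242} = \frac{233193}{38621}$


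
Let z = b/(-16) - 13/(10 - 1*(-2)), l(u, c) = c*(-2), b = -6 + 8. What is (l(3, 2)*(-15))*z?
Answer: -145/2 ≈ -72.500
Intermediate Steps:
b = 2
l(u, c) = -2*c
z = -29/24 (z = 2/(-16) - 13/(10 - 1*(-2)) = 2*(-1/16) - 13/(10 + 2) = -1/8 - 13/12 = -29/24 ≈ -1.2083)
(l(3, 2)*(-15))*z = (-2*2*(-15))*(-29/24) = -4*(-15)*(-29/24) = 60*(-29/24) = -145/2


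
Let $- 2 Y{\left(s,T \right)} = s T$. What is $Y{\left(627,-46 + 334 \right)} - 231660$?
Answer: $-321948$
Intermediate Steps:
$Y{\left(s,T \right)} = - \frac{T s}{2}$ ($Y{\left(s,T \right)} = - \frac{s T}{2} = - \frac{T s}{2}$)
$Y{\left(627,-46 + 334 \right)} - 231660 = \left(- \frac{1}{2}\right) \left(-46 + 334\right) 627 - 231660 = \left(- \frac{1}{2}\right) 288 \cdot 627 - 231660 = -90288 - 231660 = -321948$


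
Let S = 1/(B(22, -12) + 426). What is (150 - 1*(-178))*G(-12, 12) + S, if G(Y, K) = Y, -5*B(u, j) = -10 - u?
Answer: -8509627/2162 ≈ -3936.0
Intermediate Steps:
B(u, j) = 2 + u/5 (B(u, j) = -(-10 - u)/5 = 2 + u/5)
S = 5/2162 (S = 1/((2 + (1/5)*22) + 426) = 1/((2 + 22/5) + 426) = 1/(32/5 + 426) = 1/(2162/5) = 5/2162 ≈ 0.0023127)
(150 - 1*(-178))*G(-12, 12) + S = (150 - 1*(-178))*(-12) + 5/2162 = (150 + 178)*(-12) + 5/2162 = 328*(-12) + 5/2162 = -3936 + 5/2162 = -8509627/2162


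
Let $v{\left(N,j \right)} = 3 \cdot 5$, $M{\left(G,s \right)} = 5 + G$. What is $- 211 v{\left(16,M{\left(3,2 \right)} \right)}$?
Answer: $-3165$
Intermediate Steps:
$v{\left(N,j \right)} = 15$
$- 211 v{\left(16,M{\left(3,2 \right)} \right)} = \left(-211\right) 15 = -3165$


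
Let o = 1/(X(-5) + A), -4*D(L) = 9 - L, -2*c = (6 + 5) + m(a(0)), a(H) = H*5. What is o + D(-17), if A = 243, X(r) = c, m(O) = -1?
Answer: -773/119 ≈ -6.4958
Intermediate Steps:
a(H) = 5*H
c = -5 (c = -((6 + 5) - 1)/2 = -(11 - 1)/2 = -½*10 = -5)
D(L) = -9/4 + L/4 (D(L) = -(9 - L)/4 = -9/4 + L/4)
X(r) = -5
o = 1/238 (o = 1/(-5 + 243) = 1/238 ≈ 0.0042017)
o + D(-17) = 1/238 + (-9/4 + (¼)*(-17)) = 1/238 + (-9/4 - 17/4) = 1/238 - 13/2 = -773/119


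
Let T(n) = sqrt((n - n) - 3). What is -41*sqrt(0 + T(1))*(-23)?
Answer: 943*3**(1/4)*sqrt(I) ≈ 877.56 + 877.56*I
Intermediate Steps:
T(n) = I*sqrt(3) (T(n) = sqrt(0 - 3) = sqrt(-3) = I*sqrt(3))
-41*sqrt(0 + T(1))*(-23) = -41*sqrt(0 + I*sqrt(3))*(-23) = -41*3**(1/4)*sqrt(I)*(-23) = 943*3**(1/4)*sqrt(I)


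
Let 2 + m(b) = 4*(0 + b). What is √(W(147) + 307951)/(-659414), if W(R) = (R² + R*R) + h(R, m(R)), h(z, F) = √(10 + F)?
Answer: -√(351169 + 2*√149)/659414 ≈ -0.00089870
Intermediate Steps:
m(b) = -2 + 4*b (m(b) = -2 + 4*(0 + b) = -2 + 4*b)
W(R) = √(8 + 4*R) + 2*R² (W(R) = (R² + R*R) + √(10 + (-2 + 4*R)) = (R² + R²) + √(8 + 4*R) = 2*R² + √(8 + 4*R) = √(8 + 4*R) + 2*R²)
√(W(147) + 307951)/(-659414) = √((2*147² + 2*√(2 + 147)) + 307951)/(-659414) = √((2*21609 + 2*√149) + 307951)*(-1/659414) = √((43218 + 2*√149) + 307951)*(-1/659414) = √(351169 + 2*√149)*(-1/659414) = -√(351169 + 2*√149)/659414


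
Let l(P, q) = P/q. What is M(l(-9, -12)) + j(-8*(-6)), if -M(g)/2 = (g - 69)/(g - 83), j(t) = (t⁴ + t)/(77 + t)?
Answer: 249488058/5875 ≈ 42466.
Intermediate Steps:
j(t) = (t + t⁴)/(77 + t)
M(g) = -2*(-69 + g)/(-83 + g) (M(g) = -2*(g - 69)/(g - 83) = -2*(-69 + g)/(-83 + g))
M(l(-9, -12)) + j(-8*(-6)) = 2*(69 - (-9)/(-12))/(-83 - 9/(-12)) + (-8*(-6) + (-8*(-6))⁴)/(77 - 8*(-6)) = 2*(69 - (-9)*(-1)/12)/(-83 - 9*(-1/12)) + (48 + 48⁴)/(77 + 48) = 2*(69 - 1*¾)/(-83 + ¾) + (48 + 5308416)/125 = 2*(69 - ¾)/(-329/4) + (1/125)*5308464 = 2*(-4/329)*(273/4) + 5308464/125 = -78/47 + 5308464/125 = 249488058/5875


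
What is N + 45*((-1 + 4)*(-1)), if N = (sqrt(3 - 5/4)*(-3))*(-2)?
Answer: -135 + 3*sqrt(7) ≈ -127.06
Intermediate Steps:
N = 3*sqrt(7) (N = (sqrt(3 - 5*1/4)*(-3))*(-2) = (sqrt(3 - 5/4)*(-3))*(-2) = (sqrt(7/4)*(-3))*(-2) = ((sqrt(7)/2)*(-3))*(-2) = -3*sqrt(7)/2*(-2) = 3*sqrt(7) ≈ 7.9373)
N + 45*((-1 + 4)*(-1)) = 3*sqrt(7) + 45*((-1 + 4)*(-1)) = 3*sqrt(7) + 45*(3*(-1)) = 3*sqrt(7) + 45*(-3) = 3*sqrt(7) - 135 = -135 + 3*sqrt(7)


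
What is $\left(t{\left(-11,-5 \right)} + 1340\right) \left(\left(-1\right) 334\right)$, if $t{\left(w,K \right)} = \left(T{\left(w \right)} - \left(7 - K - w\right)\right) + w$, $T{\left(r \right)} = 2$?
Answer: $-436872$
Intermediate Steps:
$t{\left(w,K \right)} = -5 + K + 2 w$ ($t{\left(w,K \right)} = \left(2 - \left(7 - K - w\right)\right) + w = \left(2 + \left(-7 + K + w\right)\right) + w = \left(-5 + K + w\right) + w = -5 + K + 2 w$)
$\left(t{\left(-11,-5 \right)} + 1340\right) \left(\left(-1\right) 334\right) = \left(\left(-5 - 5 + 2 \left(-11\right)\right) + 1340\right) \left(\left(-1\right) 334\right) = \left(\left(-5 - 5 - 22\right) + 1340\right) \left(-334\right) = \left(-32 + 1340\right) \left(-334\right) = 1308 \left(-334\right) = -436872$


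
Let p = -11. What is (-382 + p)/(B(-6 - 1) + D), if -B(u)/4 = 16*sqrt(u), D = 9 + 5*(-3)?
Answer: 1179/14354 - 6288*I*sqrt(7)/7177 ≈ 0.082137 - 2.318*I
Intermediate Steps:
D = -6 (D = 9 - 15 = -6)
B(u) = -64*sqrt(u)
(-382 + p)/(B(-6 - 1) + D) = (-382 - 11)/(-64*sqrt(-6 - 1) - 6) = -393/(-64*I*sqrt(7) - 6) = -393/(-6 - 64*I*sqrt(7))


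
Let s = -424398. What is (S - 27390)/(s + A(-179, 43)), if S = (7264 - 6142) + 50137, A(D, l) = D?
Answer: -23869/424577 ≈ -0.056218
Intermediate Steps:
S = 51259 (S = 1122 + 50137 = 51259)
(S - 27390)/(s + A(-179, 43)) = (51259 - 27390)/(-424398 - 179) = 23869/(-424577) = 23869*(-1/424577) = -23869/424577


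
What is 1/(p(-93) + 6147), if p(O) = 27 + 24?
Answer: 1/6198 ≈ 0.00016134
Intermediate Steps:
p(O) = 51
1/(p(-93) + 6147) = 1/(51 + 6147) = 1/6198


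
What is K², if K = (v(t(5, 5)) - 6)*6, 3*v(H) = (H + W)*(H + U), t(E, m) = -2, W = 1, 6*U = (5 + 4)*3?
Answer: 1681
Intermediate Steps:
U = 9/2 (U = ((5 + 4)*3)/6 = (9*3)/6 = (⅙)*27 = 9/2 ≈ 4.5000)
v(H) = (1 + H)*(9/2 + H)/3 (v(H) = ((H + 1)*(H + 9/2))/3 = ((1 + H)*(9/2 + H))/3 = (1 + H)*(9/2 + H)/3)
K = -41 (K = ((3/2 + (⅓)*(-2)² + (11/6)*(-2)) - 6)*6 = ((3/2 + (⅓)*4 - 11/3) - 6)*6 = ((3/2 + 4/3 - 11/3) - 6)*6 = (-⅚ - 6)*6 = -41/6*6 = -41)
K² = (-41)² = 1681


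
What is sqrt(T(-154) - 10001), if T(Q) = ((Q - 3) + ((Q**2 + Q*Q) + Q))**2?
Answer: 4*sqrt(138773665) ≈ 47121.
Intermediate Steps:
T(Q) = (-3 + 2*Q + 2*Q**2)**2 (T(Q) = ((-3 + Q) + ((Q**2 + Q**2) + Q))**2 = ((-3 + Q) + (2*Q**2 + Q))**2 = ((-3 + Q) + (Q + 2*Q**2))**2 = (-3 + 2*Q + 2*Q**2)**2)
sqrt(T(-154) - 10001) = sqrt((-3 + 2*(-154) + 2*(-154)**2)**2 - 10001) = sqrt((-3 - 308 + 2*23716)**2 - 10001) = sqrt((-3 - 308 + 47432)**2 - 10001) = sqrt(47121**2 - 10001) = sqrt(2220388641 - 10001) = sqrt(2220378640) = 4*sqrt(138773665)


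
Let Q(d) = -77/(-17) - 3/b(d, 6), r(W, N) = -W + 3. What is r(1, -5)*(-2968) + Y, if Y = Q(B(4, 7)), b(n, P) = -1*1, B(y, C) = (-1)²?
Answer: -100784/17 ≈ -5928.5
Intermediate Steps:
B(y, C) = 1
b(n, P) = -1
r(W, N) = 3 - W
Q(d) = 128/17 (Q(d) = -77/(-17) - 3/(-1) = -77*(-1/17) - 3*(-1) = 77/17 + 3 = 128/17)
Y = 128/17 ≈ 7.5294
r(1, -5)*(-2968) + Y = (3 - 1*1)*(-2968) + 128/17 = (3 - 1)*(-2968) + 128/17 = 2*(-2968) + 128/17 = -5936 + 128/17 = -100784/17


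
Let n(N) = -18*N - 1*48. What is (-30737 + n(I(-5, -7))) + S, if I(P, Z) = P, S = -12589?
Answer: -43284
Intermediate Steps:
n(N) = -48 - 18*N (n(N) = -18*N - 48 = -48 - 18*N)
(-30737 + n(I(-5, -7))) + S = (-30737 + (-48 - 18*(-5))) - 12589 = (-30737 + (-48 + 90)) - 12589 = (-30737 + 42) - 12589 = -30695 - 12589 = -43284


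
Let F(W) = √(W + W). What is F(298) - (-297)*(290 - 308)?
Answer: -5346 + 2*√149 ≈ -5321.6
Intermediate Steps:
F(W) = √2*√W (F(W) = √(2*W) = √2*√W)
F(298) - (-297)*(290 - 308) = √2*√298 - (-297)*(290 - 308) = 2*√149 - (-297)*(-18) = 2*√149 - 1*5346 = 2*√149 - 5346 = -5346 + 2*√149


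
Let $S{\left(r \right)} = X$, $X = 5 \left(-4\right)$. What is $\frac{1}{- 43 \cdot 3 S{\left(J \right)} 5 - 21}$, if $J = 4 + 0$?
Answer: $\frac{1}{12879} \approx 7.7646 \cdot 10^{-5}$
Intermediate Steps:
$J = 4$
$X = -20$
$S{\left(r \right)} = -20$
$\frac{1}{- 43 \cdot 3 S{\left(J \right)} 5 - 21} = \frac{1}{- 43 \cdot 3 \left(-20\right) 5 - 21} = \frac{1}{- 43 \left(\left(-60\right) 5\right) - 21} = \frac{1}{\left(-43\right) \left(-300\right) - 21} = \frac{1}{12900 - 21} = \frac{1}{12879}$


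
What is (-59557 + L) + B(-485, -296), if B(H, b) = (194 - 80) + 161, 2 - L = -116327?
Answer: 57047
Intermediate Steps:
L = 116329 (L = 2 - 1*(-116327) = 2 + 116327 = 116329)
B(H, b) = 275 (B(H, b) = 114 + 161 = 275)
(-59557 + L) + B(-485, -296) = (-59557 + 116329) + 275 = 56772 + 275 = 57047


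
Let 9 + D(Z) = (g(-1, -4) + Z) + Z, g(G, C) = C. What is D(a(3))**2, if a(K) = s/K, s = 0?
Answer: 169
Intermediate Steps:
a(K) = 0 (a(K) = 0/K = 0)
D(Z) = -13 + 2*Z (D(Z) = -9 + ((-4 + Z) + Z) = -9 + (-4 + 2*Z) = -13 + 2*Z)
D(a(3))**2 = (-13 + 2*0)**2 = (-13 + 0)**2 = (-13)**2 = 169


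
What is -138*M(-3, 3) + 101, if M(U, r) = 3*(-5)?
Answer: 2171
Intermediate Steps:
M(U, r) = -15
-138*M(-3, 3) + 101 = -138*(-15) + 101 = 2070 + 101 = 2171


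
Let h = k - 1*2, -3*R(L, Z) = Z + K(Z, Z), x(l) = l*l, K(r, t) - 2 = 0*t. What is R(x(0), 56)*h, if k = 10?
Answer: -464/3 ≈ -154.67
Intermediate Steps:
K(r, t) = 2 (K(r, t) = 2 + 0*t = 2 + 0 = 2)
x(l) = l²
R(L, Z) = -⅔ - Z/3 (R(L, Z) = -(Z + 2)/3 = -(2 + Z)/3 = -⅔ - Z/3)
h = 8 (h = 10 - 1*2 = 10 - 2 = 8)
R(x(0), 56)*h = (-⅔ - ⅓*56)*8 = (-⅔ - 56/3)*8 = -58/3*8 = -464/3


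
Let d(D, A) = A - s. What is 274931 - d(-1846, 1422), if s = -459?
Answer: 273050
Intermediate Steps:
d(D, A) = 459 + A (d(D, A) = A - 1*(-459) = A + 459 = 459 + A)
274931 - d(-1846, 1422) = 274931 - (459 + 1422) = 274931 - 1*1881 = 274931 - 1881 = 273050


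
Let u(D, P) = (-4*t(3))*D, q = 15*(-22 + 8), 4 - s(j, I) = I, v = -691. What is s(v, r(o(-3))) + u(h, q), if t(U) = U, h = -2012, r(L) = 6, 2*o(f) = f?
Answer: 24142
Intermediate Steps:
o(f) = f/2
s(j, I) = 4 - I
q = -210 (q = 15*(-14) = -210)
u(D, P) = -12*D (u(D, P) = (-4*3)*D = -12*D)
s(v, r(o(-3))) + u(h, q) = (4 - 1*6) - 12*(-2012) = (4 - 6) + 24144 = -2 + 24144 = 24142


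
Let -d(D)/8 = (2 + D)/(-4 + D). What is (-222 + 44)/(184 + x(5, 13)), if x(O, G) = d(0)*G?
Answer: -89/118 ≈ -0.75424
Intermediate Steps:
d(D) = -8*(2 + D)/(-4 + D)
x(O, G) = 4*G (x(O, G) = (8*(-2 - 1*0)/(-4 + 0))*G = (8*(-2 + 0)/(-4))*G = (8*(-1/4)*(-2))*G = 4*G)
(-222 + 44)/(184 + x(5, 13)) = (-222 + 44)/(184 + 4*13) = -178/(184 + 52) = -178/236 = -178*1/236 = -89/118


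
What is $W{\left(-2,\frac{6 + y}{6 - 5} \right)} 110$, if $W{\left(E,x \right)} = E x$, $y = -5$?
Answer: $-220$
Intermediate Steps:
$W{\left(-2,\frac{6 + y}{6 - 5} \right)} 110 = - 2 \frac{6 - 5}{6 - 5} \cdot 110 = - 2 \cdot 1 \cdot 1^{-1} \cdot 110 = - 2 \cdot 1 \cdot 1 \cdot 110 = \left(-2\right) 1 \cdot 110 = \left(-2\right) 110 = -220$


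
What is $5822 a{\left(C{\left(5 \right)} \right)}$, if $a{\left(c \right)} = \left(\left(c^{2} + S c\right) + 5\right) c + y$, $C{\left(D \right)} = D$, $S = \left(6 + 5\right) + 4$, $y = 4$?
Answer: $3079838$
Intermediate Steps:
$S = 15$ ($S = 11 + 4 = 15$)
$a{\left(c \right)} = 4 + c \left(5 + c^{2} + 15 c\right)$ ($a{\left(c \right)} = \left(\left(c^{2} + 15 c\right) + 5\right) c + 4 = \left(5 + c^{2} + 15 c\right) c + 4 = c \left(5 + c^{2} + 15 c\right) + 4 = 4 + c \left(5 + c^{2} + 15 c\right)$)
$5822 a{\left(C{\left(5 \right)} \right)} = 5822 \left(4 + 5^{3} + 5 \cdot 5 + 15 \cdot 5^{2}\right) = 5822 \left(4 + 125 + 25 + 15 \cdot 25\right) = 5822 \left(4 + 125 + 25 + 375\right) = 5822 \cdot 529 = 3079838$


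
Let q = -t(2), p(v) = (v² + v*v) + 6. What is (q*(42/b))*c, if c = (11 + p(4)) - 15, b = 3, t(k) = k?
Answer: -952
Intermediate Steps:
p(v) = 6 + 2*v² (p(v) = (v² + v²) + 6 = 2*v² + 6 = 6 + 2*v²)
q = -2 (q = -1*2 = -2)
c = 34 (c = (11 + (6 + 2*4²)) - 15 = (11 + (6 + 2*16)) - 15 = (11 + (6 + 32)) - 15 = (11 + 38) - 15 = 49 - 15 = 34)
(q*(42/b))*c = -84/3*34 = -2*14*34 = -28*34 = -952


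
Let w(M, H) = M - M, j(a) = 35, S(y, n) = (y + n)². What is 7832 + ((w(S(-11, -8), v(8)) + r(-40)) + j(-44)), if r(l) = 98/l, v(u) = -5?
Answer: 157291/20 ≈ 7864.5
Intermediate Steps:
S(y, n) = (n + y)²
w(M, H) = 0
7832 + ((w(S(-11, -8), v(8)) + r(-40)) + j(-44)) = 7832 + ((0 + 98/(-40)) + 35) = 7832 + ((0 + 98*(-1/40)) + 35) = 7832 + ((0 - 49/20) + 35) = 7832 + (-49/20 + 35) = 7832 + 651/20 = 157291/20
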